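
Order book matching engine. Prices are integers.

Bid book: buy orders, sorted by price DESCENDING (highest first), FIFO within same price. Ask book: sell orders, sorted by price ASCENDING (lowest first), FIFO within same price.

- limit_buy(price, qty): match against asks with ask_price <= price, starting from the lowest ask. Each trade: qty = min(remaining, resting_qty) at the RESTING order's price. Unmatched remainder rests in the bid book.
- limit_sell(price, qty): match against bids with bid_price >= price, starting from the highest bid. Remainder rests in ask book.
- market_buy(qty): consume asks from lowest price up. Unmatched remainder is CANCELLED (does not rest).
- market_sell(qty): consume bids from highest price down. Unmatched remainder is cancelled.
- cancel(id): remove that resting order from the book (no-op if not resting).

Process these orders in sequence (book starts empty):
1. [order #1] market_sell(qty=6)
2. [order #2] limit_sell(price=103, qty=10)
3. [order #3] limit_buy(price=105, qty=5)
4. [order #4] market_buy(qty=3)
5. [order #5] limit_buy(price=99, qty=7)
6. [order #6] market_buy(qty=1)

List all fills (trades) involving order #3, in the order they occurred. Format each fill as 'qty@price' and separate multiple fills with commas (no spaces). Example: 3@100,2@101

After op 1 [order #1] market_sell(qty=6): fills=none; bids=[-] asks=[-]
After op 2 [order #2] limit_sell(price=103, qty=10): fills=none; bids=[-] asks=[#2:10@103]
After op 3 [order #3] limit_buy(price=105, qty=5): fills=#3x#2:5@103; bids=[-] asks=[#2:5@103]
After op 4 [order #4] market_buy(qty=3): fills=#4x#2:3@103; bids=[-] asks=[#2:2@103]
After op 5 [order #5] limit_buy(price=99, qty=7): fills=none; bids=[#5:7@99] asks=[#2:2@103]
After op 6 [order #6] market_buy(qty=1): fills=#6x#2:1@103; bids=[#5:7@99] asks=[#2:1@103]

Answer: 5@103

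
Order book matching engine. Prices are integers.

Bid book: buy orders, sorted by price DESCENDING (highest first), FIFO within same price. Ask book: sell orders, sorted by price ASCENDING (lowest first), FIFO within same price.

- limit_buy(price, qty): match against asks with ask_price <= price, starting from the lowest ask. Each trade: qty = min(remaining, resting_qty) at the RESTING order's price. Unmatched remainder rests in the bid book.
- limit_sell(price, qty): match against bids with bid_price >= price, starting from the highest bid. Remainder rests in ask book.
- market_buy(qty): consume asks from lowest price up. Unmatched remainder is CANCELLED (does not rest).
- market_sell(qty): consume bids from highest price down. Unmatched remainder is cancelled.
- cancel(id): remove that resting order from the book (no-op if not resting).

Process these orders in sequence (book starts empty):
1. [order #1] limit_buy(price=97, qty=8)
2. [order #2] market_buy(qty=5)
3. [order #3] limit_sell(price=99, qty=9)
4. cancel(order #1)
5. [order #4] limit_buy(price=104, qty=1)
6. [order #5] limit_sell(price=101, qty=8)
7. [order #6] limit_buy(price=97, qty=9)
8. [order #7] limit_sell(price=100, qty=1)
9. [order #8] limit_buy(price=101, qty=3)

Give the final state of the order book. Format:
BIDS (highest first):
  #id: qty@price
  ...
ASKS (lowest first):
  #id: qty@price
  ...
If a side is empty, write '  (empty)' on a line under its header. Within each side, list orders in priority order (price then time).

After op 1 [order #1] limit_buy(price=97, qty=8): fills=none; bids=[#1:8@97] asks=[-]
After op 2 [order #2] market_buy(qty=5): fills=none; bids=[#1:8@97] asks=[-]
After op 3 [order #3] limit_sell(price=99, qty=9): fills=none; bids=[#1:8@97] asks=[#3:9@99]
After op 4 cancel(order #1): fills=none; bids=[-] asks=[#3:9@99]
After op 5 [order #4] limit_buy(price=104, qty=1): fills=#4x#3:1@99; bids=[-] asks=[#3:8@99]
After op 6 [order #5] limit_sell(price=101, qty=8): fills=none; bids=[-] asks=[#3:8@99 #5:8@101]
After op 7 [order #6] limit_buy(price=97, qty=9): fills=none; bids=[#6:9@97] asks=[#3:8@99 #5:8@101]
After op 8 [order #7] limit_sell(price=100, qty=1): fills=none; bids=[#6:9@97] asks=[#3:8@99 #7:1@100 #5:8@101]
After op 9 [order #8] limit_buy(price=101, qty=3): fills=#8x#3:3@99; bids=[#6:9@97] asks=[#3:5@99 #7:1@100 #5:8@101]

Answer: BIDS (highest first):
  #6: 9@97
ASKS (lowest first):
  #3: 5@99
  #7: 1@100
  #5: 8@101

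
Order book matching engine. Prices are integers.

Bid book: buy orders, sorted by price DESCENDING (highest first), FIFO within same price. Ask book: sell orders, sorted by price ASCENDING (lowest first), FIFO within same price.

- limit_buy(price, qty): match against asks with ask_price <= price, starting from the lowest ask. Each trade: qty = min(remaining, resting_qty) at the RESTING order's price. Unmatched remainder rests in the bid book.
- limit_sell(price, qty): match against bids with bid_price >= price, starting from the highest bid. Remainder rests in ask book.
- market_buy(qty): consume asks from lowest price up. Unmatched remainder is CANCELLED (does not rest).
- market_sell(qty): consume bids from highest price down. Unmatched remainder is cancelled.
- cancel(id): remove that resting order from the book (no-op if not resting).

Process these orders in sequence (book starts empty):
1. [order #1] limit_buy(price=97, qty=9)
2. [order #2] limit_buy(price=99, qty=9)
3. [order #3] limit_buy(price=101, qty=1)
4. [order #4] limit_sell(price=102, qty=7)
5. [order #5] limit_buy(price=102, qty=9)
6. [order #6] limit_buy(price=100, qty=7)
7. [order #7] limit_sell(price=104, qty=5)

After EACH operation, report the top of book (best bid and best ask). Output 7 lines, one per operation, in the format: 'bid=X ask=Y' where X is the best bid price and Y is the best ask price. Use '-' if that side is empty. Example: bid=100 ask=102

After op 1 [order #1] limit_buy(price=97, qty=9): fills=none; bids=[#1:9@97] asks=[-]
After op 2 [order #2] limit_buy(price=99, qty=9): fills=none; bids=[#2:9@99 #1:9@97] asks=[-]
After op 3 [order #3] limit_buy(price=101, qty=1): fills=none; bids=[#3:1@101 #2:9@99 #1:9@97] asks=[-]
After op 4 [order #4] limit_sell(price=102, qty=7): fills=none; bids=[#3:1@101 #2:9@99 #1:9@97] asks=[#4:7@102]
After op 5 [order #5] limit_buy(price=102, qty=9): fills=#5x#4:7@102; bids=[#5:2@102 #3:1@101 #2:9@99 #1:9@97] asks=[-]
After op 6 [order #6] limit_buy(price=100, qty=7): fills=none; bids=[#5:2@102 #3:1@101 #6:7@100 #2:9@99 #1:9@97] asks=[-]
After op 7 [order #7] limit_sell(price=104, qty=5): fills=none; bids=[#5:2@102 #3:1@101 #6:7@100 #2:9@99 #1:9@97] asks=[#7:5@104]

Answer: bid=97 ask=-
bid=99 ask=-
bid=101 ask=-
bid=101 ask=102
bid=102 ask=-
bid=102 ask=-
bid=102 ask=104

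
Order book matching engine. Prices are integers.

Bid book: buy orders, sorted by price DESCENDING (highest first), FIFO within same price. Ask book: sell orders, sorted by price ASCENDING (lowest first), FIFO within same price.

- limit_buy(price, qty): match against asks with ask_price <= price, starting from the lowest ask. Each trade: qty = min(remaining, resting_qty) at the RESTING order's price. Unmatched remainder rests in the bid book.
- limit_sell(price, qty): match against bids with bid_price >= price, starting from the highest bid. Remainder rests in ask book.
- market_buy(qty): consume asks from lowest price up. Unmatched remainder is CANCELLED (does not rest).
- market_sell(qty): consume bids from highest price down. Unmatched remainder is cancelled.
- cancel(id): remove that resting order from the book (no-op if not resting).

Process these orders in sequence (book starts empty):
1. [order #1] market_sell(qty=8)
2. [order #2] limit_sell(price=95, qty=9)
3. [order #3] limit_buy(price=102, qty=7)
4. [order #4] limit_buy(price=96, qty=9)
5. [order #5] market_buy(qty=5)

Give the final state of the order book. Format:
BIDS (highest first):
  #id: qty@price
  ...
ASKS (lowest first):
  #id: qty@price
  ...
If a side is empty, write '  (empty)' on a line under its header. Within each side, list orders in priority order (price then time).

After op 1 [order #1] market_sell(qty=8): fills=none; bids=[-] asks=[-]
After op 2 [order #2] limit_sell(price=95, qty=9): fills=none; bids=[-] asks=[#2:9@95]
After op 3 [order #3] limit_buy(price=102, qty=7): fills=#3x#2:7@95; bids=[-] asks=[#2:2@95]
After op 4 [order #4] limit_buy(price=96, qty=9): fills=#4x#2:2@95; bids=[#4:7@96] asks=[-]
After op 5 [order #5] market_buy(qty=5): fills=none; bids=[#4:7@96] asks=[-]

Answer: BIDS (highest first):
  #4: 7@96
ASKS (lowest first):
  (empty)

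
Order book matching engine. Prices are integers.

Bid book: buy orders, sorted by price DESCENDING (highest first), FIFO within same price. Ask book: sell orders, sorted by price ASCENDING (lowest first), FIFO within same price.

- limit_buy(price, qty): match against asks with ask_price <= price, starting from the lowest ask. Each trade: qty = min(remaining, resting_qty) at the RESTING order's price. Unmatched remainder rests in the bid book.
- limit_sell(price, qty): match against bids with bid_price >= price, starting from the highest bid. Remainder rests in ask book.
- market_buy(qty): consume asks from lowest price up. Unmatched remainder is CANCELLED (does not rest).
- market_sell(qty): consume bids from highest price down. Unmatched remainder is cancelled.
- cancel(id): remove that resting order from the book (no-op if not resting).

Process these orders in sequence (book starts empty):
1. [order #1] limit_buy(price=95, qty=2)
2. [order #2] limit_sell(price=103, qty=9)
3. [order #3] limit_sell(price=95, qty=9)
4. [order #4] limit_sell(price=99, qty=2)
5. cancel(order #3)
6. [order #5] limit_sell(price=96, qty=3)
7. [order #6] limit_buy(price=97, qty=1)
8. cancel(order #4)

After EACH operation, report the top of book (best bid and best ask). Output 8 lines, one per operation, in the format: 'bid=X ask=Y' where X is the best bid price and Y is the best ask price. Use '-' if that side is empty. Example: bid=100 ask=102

Answer: bid=95 ask=-
bid=95 ask=103
bid=- ask=95
bid=- ask=95
bid=- ask=99
bid=- ask=96
bid=- ask=96
bid=- ask=96

Derivation:
After op 1 [order #1] limit_buy(price=95, qty=2): fills=none; bids=[#1:2@95] asks=[-]
After op 2 [order #2] limit_sell(price=103, qty=9): fills=none; bids=[#1:2@95] asks=[#2:9@103]
After op 3 [order #3] limit_sell(price=95, qty=9): fills=#1x#3:2@95; bids=[-] asks=[#3:7@95 #2:9@103]
After op 4 [order #4] limit_sell(price=99, qty=2): fills=none; bids=[-] asks=[#3:7@95 #4:2@99 #2:9@103]
After op 5 cancel(order #3): fills=none; bids=[-] asks=[#4:2@99 #2:9@103]
After op 6 [order #5] limit_sell(price=96, qty=3): fills=none; bids=[-] asks=[#5:3@96 #4:2@99 #2:9@103]
After op 7 [order #6] limit_buy(price=97, qty=1): fills=#6x#5:1@96; bids=[-] asks=[#5:2@96 #4:2@99 #2:9@103]
After op 8 cancel(order #4): fills=none; bids=[-] asks=[#5:2@96 #2:9@103]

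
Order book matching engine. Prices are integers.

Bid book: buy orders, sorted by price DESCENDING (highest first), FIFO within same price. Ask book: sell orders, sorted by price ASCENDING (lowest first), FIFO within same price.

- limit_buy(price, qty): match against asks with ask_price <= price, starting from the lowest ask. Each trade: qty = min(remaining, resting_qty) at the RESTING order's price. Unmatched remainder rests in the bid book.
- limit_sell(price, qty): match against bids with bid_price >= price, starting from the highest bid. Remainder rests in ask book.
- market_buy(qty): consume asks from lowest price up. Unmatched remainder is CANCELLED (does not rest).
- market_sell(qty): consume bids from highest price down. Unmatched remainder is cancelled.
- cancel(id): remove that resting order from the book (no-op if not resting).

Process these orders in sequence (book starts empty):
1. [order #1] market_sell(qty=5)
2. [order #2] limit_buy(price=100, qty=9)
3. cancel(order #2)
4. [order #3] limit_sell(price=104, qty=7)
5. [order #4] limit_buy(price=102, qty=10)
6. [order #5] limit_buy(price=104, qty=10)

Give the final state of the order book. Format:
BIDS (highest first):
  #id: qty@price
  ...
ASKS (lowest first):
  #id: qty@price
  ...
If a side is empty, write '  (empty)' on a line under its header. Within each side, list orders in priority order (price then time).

Answer: BIDS (highest first):
  #5: 3@104
  #4: 10@102
ASKS (lowest first):
  (empty)

Derivation:
After op 1 [order #1] market_sell(qty=5): fills=none; bids=[-] asks=[-]
After op 2 [order #2] limit_buy(price=100, qty=9): fills=none; bids=[#2:9@100] asks=[-]
After op 3 cancel(order #2): fills=none; bids=[-] asks=[-]
After op 4 [order #3] limit_sell(price=104, qty=7): fills=none; bids=[-] asks=[#3:7@104]
After op 5 [order #4] limit_buy(price=102, qty=10): fills=none; bids=[#4:10@102] asks=[#3:7@104]
After op 6 [order #5] limit_buy(price=104, qty=10): fills=#5x#3:7@104; bids=[#5:3@104 #4:10@102] asks=[-]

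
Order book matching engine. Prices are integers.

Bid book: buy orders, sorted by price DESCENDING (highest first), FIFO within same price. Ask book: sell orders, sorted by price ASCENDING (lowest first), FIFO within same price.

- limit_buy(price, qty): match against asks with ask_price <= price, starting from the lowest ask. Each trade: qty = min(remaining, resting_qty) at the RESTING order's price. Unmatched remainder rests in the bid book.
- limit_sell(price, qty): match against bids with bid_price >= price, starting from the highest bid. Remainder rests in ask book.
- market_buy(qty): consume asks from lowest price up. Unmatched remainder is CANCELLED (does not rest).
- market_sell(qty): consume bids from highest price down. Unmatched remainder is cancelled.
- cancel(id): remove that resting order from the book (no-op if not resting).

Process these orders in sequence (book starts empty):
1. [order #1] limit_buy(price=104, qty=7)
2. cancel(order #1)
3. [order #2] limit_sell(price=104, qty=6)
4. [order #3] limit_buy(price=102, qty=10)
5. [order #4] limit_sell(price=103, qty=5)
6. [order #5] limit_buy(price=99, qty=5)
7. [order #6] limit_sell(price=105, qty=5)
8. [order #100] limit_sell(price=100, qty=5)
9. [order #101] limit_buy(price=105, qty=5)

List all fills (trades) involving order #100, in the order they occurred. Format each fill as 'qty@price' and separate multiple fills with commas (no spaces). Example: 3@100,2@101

Answer: 5@102

Derivation:
After op 1 [order #1] limit_buy(price=104, qty=7): fills=none; bids=[#1:7@104] asks=[-]
After op 2 cancel(order #1): fills=none; bids=[-] asks=[-]
After op 3 [order #2] limit_sell(price=104, qty=6): fills=none; bids=[-] asks=[#2:6@104]
After op 4 [order #3] limit_buy(price=102, qty=10): fills=none; bids=[#3:10@102] asks=[#2:6@104]
After op 5 [order #4] limit_sell(price=103, qty=5): fills=none; bids=[#3:10@102] asks=[#4:5@103 #2:6@104]
After op 6 [order #5] limit_buy(price=99, qty=5): fills=none; bids=[#3:10@102 #5:5@99] asks=[#4:5@103 #2:6@104]
After op 7 [order #6] limit_sell(price=105, qty=5): fills=none; bids=[#3:10@102 #5:5@99] asks=[#4:5@103 #2:6@104 #6:5@105]
After op 8 [order #100] limit_sell(price=100, qty=5): fills=#3x#100:5@102; bids=[#3:5@102 #5:5@99] asks=[#4:5@103 #2:6@104 #6:5@105]
After op 9 [order #101] limit_buy(price=105, qty=5): fills=#101x#4:5@103; bids=[#3:5@102 #5:5@99] asks=[#2:6@104 #6:5@105]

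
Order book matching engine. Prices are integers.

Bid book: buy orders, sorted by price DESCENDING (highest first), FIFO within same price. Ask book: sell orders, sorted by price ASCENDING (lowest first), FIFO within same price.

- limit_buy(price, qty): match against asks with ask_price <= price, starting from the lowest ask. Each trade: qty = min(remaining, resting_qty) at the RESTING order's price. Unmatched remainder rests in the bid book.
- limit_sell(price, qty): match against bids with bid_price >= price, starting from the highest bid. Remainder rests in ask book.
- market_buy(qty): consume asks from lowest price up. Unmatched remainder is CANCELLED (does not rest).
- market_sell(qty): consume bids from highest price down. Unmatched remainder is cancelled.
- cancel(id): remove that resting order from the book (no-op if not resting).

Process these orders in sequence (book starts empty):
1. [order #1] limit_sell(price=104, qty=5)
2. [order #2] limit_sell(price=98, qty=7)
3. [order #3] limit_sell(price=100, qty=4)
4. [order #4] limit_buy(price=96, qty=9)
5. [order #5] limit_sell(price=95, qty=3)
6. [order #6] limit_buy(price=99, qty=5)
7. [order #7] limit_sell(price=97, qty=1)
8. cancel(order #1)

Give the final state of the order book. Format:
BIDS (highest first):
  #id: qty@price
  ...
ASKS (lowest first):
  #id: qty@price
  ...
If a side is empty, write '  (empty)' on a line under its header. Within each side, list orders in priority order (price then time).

After op 1 [order #1] limit_sell(price=104, qty=5): fills=none; bids=[-] asks=[#1:5@104]
After op 2 [order #2] limit_sell(price=98, qty=7): fills=none; bids=[-] asks=[#2:7@98 #1:5@104]
After op 3 [order #3] limit_sell(price=100, qty=4): fills=none; bids=[-] asks=[#2:7@98 #3:4@100 #1:5@104]
After op 4 [order #4] limit_buy(price=96, qty=9): fills=none; bids=[#4:9@96] asks=[#2:7@98 #3:4@100 #1:5@104]
After op 5 [order #5] limit_sell(price=95, qty=3): fills=#4x#5:3@96; bids=[#4:6@96] asks=[#2:7@98 #3:4@100 #1:5@104]
After op 6 [order #6] limit_buy(price=99, qty=5): fills=#6x#2:5@98; bids=[#4:6@96] asks=[#2:2@98 #3:4@100 #1:5@104]
After op 7 [order #7] limit_sell(price=97, qty=1): fills=none; bids=[#4:6@96] asks=[#7:1@97 #2:2@98 #3:4@100 #1:5@104]
After op 8 cancel(order #1): fills=none; bids=[#4:6@96] asks=[#7:1@97 #2:2@98 #3:4@100]

Answer: BIDS (highest first):
  #4: 6@96
ASKS (lowest first):
  #7: 1@97
  #2: 2@98
  #3: 4@100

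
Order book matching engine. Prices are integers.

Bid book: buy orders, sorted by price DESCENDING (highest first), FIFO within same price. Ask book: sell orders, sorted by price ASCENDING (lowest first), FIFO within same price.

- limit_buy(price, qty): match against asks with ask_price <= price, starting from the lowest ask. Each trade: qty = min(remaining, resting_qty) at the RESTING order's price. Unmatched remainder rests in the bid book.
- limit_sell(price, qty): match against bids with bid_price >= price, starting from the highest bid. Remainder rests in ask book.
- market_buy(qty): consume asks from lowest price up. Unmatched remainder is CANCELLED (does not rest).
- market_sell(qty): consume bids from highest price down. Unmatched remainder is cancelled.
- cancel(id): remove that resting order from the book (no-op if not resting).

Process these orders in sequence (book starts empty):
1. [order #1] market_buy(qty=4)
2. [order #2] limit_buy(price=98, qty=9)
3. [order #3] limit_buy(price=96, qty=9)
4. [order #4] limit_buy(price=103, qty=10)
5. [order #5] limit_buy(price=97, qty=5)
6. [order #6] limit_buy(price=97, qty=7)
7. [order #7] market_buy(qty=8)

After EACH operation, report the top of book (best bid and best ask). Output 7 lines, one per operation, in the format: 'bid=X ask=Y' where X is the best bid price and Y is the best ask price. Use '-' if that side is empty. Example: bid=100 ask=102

Answer: bid=- ask=-
bid=98 ask=-
bid=98 ask=-
bid=103 ask=-
bid=103 ask=-
bid=103 ask=-
bid=103 ask=-

Derivation:
After op 1 [order #1] market_buy(qty=4): fills=none; bids=[-] asks=[-]
After op 2 [order #2] limit_buy(price=98, qty=9): fills=none; bids=[#2:9@98] asks=[-]
After op 3 [order #3] limit_buy(price=96, qty=9): fills=none; bids=[#2:9@98 #3:9@96] asks=[-]
After op 4 [order #4] limit_buy(price=103, qty=10): fills=none; bids=[#4:10@103 #2:9@98 #3:9@96] asks=[-]
After op 5 [order #5] limit_buy(price=97, qty=5): fills=none; bids=[#4:10@103 #2:9@98 #5:5@97 #3:9@96] asks=[-]
After op 6 [order #6] limit_buy(price=97, qty=7): fills=none; bids=[#4:10@103 #2:9@98 #5:5@97 #6:7@97 #3:9@96] asks=[-]
After op 7 [order #7] market_buy(qty=8): fills=none; bids=[#4:10@103 #2:9@98 #5:5@97 #6:7@97 #3:9@96] asks=[-]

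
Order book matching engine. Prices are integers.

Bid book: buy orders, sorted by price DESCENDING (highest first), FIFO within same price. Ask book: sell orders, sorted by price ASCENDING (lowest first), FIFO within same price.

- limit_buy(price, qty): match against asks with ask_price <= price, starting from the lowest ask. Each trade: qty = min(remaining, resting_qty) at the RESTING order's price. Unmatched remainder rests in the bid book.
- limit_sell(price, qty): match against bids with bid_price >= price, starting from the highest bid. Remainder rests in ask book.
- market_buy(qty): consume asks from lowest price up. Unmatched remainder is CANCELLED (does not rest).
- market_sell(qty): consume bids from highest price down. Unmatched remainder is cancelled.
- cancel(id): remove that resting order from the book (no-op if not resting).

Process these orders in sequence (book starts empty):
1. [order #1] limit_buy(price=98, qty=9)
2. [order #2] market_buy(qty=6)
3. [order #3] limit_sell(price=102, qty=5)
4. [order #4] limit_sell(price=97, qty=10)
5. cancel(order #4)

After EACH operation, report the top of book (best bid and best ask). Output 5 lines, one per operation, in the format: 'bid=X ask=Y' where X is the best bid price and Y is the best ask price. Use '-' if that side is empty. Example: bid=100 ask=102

After op 1 [order #1] limit_buy(price=98, qty=9): fills=none; bids=[#1:9@98] asks=[-]
After op 2 [order #2] market_buy(qty=6): fills=none; bids=[#1:9@98] asks=[-]
After op 3 [order #3] limit_sell(price=102, qty=5): fills=none; bids=[#1:9@98] asks=[#3:5@102]
After op 4 [order #4] limit_sell(price=97, qty=10): fills=#1x#4:9@98; bids=[-] asks=[#4:1@97 #3:5@102]
After op 5 cancel(order #4): fills=none; bids=[-] asks=[#3:5@102]

Answer: bid=98 ask=-
bid=98 ask=-
bid=98 ask=102
bid=- ask=97
bid=- ask=102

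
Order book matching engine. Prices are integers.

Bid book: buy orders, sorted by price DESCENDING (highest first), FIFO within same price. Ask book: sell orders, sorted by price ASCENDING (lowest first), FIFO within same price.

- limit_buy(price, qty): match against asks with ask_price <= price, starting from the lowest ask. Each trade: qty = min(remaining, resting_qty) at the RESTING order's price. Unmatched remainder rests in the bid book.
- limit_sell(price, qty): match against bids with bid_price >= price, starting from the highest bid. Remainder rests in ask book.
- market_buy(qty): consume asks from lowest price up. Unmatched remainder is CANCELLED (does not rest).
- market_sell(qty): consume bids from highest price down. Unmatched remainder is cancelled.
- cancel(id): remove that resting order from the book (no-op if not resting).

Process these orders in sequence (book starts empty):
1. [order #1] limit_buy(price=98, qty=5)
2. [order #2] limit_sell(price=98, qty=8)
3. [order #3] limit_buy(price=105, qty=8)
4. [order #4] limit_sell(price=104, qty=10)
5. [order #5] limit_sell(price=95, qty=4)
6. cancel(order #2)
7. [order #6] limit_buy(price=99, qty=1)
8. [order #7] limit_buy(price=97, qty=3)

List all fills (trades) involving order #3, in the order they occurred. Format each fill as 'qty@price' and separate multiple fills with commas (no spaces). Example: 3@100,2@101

Answer: 3@98,5@105

Derivation:
After op 1 [order #1] limit_buy(price=98, qty=5): fills=none; bids=[#1:5@98] asks=[-]
After op 2 [order #2] limit_sell(price=98, qty=8): fills=#1x#2:5@98; bids=[-] asks=[#2:3@98]
After op 3 [order #3] limit_buy(price=105, qty=8): fills=#3x#2:3@98; bids=[#3:5@105] asks=[-]
After op 4 [order #4] limit_sell(price=104, qty=10): fills=#3x#4:5@105; bids=[-] asks=[#4:5@104]
After op 5 [order #5] limit_sell(price=95, qty=4): fills=none; bids=[-] asks=[#5:4@95 #4:5@104]
After op 6 cancel(order #2): fills=none; bids=[-] asks=[#5:4@95 #4:5@104]
After op 7 [order #6] limit_buy(price=99, qty=1): fills=#6x#5:1@95; bids=[-] asks=[#5:3@95 #4:5@104]
After op 8 [order #7] limit_buy(price=97, qty=3): fills=#7x#5:3@95; bids=[-] asks=[#4:5@104]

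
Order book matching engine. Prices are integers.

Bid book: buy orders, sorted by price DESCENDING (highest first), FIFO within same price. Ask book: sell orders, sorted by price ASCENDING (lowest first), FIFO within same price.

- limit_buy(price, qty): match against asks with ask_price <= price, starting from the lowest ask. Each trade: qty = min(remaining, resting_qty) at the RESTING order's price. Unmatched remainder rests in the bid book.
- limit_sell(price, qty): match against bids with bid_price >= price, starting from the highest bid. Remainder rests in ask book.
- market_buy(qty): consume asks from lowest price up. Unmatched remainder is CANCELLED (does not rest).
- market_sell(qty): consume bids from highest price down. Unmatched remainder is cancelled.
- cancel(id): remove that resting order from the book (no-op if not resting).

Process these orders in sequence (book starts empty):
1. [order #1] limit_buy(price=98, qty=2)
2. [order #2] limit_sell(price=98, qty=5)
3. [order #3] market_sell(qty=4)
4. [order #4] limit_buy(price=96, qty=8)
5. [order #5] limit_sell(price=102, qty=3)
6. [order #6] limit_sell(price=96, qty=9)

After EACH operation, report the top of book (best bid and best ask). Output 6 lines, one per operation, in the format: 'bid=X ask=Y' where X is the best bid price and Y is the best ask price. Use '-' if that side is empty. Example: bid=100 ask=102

Answer: bid=98 ask=-
bid=- ask=98
bid=- ask=98
bid=96 ask=98
bid=96 ask=98
bid=- ask=96

Derivation:
After op 1 [order #1] limit_buy(price=98, qty=2): fills=none; bids=[#1:2@98] asks=[-]
After op 2 [order #2] limit_sell(price=98, qty=5): fills=#1x#2:2@98; bids=[-] asks=[#2:3@98]
After op 3 [order #3] market_sell(qty=4): fills=none; bids=[-] asks=[#2:3@98]
After op 4 [order #4] limit_buy(price=96, qty=8): fills=none; bids=[#4:8@96] asks=[#2:3@98]
After op 5 [order #5] limit_sell(price=102, qty=3): fills=none; bids=[#4:8@96] asks=[#2:3@98 #5:3@102]
After op 6 [order #6] limit_sell(price=96, qty=9): fills=#4x#6:8@96; bids=[-] asks=[#6:1@96 #2:3@98 #5:3@102]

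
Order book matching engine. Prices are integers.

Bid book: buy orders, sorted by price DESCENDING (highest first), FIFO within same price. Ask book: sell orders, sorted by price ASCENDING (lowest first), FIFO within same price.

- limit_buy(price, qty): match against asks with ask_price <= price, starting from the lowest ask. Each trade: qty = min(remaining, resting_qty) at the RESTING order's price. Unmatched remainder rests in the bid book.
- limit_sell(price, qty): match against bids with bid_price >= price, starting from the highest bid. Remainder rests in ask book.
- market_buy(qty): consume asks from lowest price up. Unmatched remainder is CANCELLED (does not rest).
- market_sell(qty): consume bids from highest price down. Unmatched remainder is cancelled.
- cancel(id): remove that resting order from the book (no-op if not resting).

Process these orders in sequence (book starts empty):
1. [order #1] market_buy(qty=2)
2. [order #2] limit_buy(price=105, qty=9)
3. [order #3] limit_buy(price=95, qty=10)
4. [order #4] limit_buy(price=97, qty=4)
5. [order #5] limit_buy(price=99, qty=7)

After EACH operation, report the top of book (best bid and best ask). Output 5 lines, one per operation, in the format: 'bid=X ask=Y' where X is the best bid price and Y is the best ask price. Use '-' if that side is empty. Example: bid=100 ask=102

Answer: bid=- ask=-
bid=105 ask=-
bid=105 ask=-
bid=105 ask=-
bid=105 ask=-

Derivation:
After op 1 [order #1] market_buy(qty=2): fills=none; bids=[-] asks=[-]
After op 2 [order #2] limit_buy(price=105, qty=9): fills=none; bids=[#2:9@105] asks=[-]
After op 3 [order #3] limit_buy(price=95, qty=10): fills=none; bids=[#2:9@105 #3:10@95] asks=[-]
After op 4 [order #4] limit_buy(price=97, qty=4): fills=none; bids=[#2:9@105 #4:4@97 #3:10@95] asks=[-]
After op 5 [order #5] limit_buy(price=99, qty=7): fills=none; bids=[#2:9@105 #5:7@99 #4:4@97 #3:10@95] asks=[-]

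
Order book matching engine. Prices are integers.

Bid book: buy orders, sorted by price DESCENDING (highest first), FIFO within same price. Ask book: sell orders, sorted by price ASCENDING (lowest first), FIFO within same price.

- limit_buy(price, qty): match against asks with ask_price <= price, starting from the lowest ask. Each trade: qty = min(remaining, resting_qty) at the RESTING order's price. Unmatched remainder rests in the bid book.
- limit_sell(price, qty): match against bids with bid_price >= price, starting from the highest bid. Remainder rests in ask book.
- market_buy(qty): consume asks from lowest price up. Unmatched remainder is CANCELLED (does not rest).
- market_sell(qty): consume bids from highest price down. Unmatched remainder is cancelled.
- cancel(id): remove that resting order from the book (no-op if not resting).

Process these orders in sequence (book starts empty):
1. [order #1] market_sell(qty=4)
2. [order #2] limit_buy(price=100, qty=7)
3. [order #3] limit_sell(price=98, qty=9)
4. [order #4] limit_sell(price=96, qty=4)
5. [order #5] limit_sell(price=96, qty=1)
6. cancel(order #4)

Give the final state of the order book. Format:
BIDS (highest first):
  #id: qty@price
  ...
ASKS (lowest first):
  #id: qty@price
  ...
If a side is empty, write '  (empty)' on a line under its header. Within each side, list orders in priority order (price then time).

After op 1 [order #1] market_sell(qty=4): fills=none; bids=[-] asks=[-]
After op 2 [order #2] limit_buy(price=100, qty=7): fills=none; bids=[#2:7@100] asks=[-]
After op 3 [order #3] limit_sell(price=98, qty=9): fills=#2x#3:7@100; bids=[-] asks=[#3:2@98]
After op 4 [order #4] limit_sell(price=96, qty=4): fills=none; bids=[-] asks=[#4:4@96 #3:2@98]
After op 5 [order #5] limit_sell(price=96, qty=1): fills=none; bids=[-] asks=[#4:4@96 #5:1@96 #3:2@98]
After op 6 cancel(order #4): fills=none; bids=[-] asks=[#5:1@96 #3:2@98]

Answer: BIDS (highest first):
  (empty)
ASKS (lowest first):
  #5: 1@96
  #3: 2@98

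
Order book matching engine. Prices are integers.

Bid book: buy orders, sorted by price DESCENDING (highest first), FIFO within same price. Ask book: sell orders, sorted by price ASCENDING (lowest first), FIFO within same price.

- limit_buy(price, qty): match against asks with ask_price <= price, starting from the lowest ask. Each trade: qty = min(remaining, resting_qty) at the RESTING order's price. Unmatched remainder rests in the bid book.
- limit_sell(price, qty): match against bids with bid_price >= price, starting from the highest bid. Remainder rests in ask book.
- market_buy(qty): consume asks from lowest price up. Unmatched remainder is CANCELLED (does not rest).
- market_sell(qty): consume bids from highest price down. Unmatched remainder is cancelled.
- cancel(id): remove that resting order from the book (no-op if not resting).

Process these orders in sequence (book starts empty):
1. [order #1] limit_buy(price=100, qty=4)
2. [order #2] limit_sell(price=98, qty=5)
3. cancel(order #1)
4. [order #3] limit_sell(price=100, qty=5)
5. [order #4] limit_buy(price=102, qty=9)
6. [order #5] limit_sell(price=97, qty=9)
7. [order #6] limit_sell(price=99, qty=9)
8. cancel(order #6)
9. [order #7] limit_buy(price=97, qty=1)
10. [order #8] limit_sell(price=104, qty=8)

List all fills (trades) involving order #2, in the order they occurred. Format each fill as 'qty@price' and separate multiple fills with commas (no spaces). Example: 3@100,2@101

After op 1 [order #1] limit_buy(price=100, qty=4): fills=none; bids=[#1:4@100] asks=[-]
After op 2 [order #2] limit_sell(price=98, qty=5): fills=#1x#2:4@100; bids=[-] asks=[#2:1@98]
After op 3 cancel(order #1): fills=none; bids=[-] asks=[#2:1@98]
After op 4 [order #3] limit_sell(price=100, qty=5): fills=none; bids=[-] asks=[#2:1@98 #3:5@100]
After op 5 [order #4] limit_buy(price=102, qty=9): fills=#4x#2:1@98 #4x#3:5@100; bids=[#4:3@102] asks=[-]
After op 6 [order #5] limit_sell(price=97, qty=9): fills=#4x#5:3@102; bids=[-] asks=[#5:6@97]
After op 7 [order #6] limit_sell(price=99, qty=9): fills=none; bids=[-] asks=[#5:6@97 #6:9@99]
After op 8 cancel(order #6): fills=none; bids=[-] asks=[#5:6@97]
After op 9 [order #7] limit_buy(price=97, qty=1): fills=#7x#5:1@97; bids=[-] asks=[#5:5@97]
After op 10 [order #8] limit_sell(price=104, qty=8): fills=none; bids=[-] asks=[#5:5@97 #8:8@104]

Answer: 4@100,1@98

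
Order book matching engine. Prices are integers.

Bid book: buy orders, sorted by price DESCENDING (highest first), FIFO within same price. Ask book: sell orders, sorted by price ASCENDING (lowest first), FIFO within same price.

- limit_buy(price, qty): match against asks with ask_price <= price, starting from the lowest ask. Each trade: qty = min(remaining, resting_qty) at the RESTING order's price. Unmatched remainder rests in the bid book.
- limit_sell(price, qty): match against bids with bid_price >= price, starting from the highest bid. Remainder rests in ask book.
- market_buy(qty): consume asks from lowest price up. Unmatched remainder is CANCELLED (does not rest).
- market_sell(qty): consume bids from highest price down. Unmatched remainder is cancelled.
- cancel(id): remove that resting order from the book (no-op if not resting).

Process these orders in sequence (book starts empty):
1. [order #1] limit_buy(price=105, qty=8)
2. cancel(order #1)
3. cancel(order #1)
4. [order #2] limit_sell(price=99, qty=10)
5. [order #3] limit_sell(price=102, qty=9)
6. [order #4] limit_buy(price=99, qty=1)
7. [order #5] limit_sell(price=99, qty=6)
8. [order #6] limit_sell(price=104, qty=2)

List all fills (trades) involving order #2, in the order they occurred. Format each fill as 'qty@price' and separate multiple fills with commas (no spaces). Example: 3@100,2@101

After op 1 [order #1] limit_buy(price=105, qty=8): fills=none; bids=[#1:8@105] asks=[-]
After op 2 cancel(order #1): fills=none; bids=[-] asks=[-]
After op 3 cancel(order #1): fills=none; bids=[-] asks=[-]
After op 4 [order #2] limit_sell(price=99, qty=10): fills=none; bids=[-] asks=[#2:10@99]
After op 5 [order #3] limit_sell(price=102, qty=9): fills=none; bids=[-] asks=[#2:10@99 #3:9@102]
After op 6 [order #4] limit_buy(price=99, qty=1): fills=#4x#2:1@99; bids=[-] asks=[#2:9@99 #3:9@102]
After op 7 [order #5] limit_sell(price=99, qty=6): fills=none; bids=[-] asks=[#2:9@99 #5:6@99 #3:9@102]
After op 8 [order #6] limit_sell(price=104, qty=2): fills=none; bids=[-] asks=[#2:9@99 #5:6@99 #3:9@102 #6:2@104]

Answer: 1@99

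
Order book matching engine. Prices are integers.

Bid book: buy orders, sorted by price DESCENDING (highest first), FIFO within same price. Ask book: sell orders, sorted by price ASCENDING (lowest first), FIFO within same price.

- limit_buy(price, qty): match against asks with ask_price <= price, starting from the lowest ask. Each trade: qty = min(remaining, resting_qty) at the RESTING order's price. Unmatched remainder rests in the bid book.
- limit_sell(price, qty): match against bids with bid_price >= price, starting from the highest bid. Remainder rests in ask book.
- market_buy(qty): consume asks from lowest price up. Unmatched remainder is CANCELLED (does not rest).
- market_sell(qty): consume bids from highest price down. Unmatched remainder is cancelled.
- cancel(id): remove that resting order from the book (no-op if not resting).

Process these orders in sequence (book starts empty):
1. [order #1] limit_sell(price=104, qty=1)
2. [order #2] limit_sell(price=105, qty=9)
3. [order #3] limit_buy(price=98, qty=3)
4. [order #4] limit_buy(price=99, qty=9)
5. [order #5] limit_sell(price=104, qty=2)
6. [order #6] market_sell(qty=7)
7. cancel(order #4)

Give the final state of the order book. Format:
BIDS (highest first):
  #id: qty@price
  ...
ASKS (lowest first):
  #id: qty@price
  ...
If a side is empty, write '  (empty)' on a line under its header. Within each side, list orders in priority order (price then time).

After op 1 [order #1] limit_sell(price=104, qty=1): fills=none; bids=[-] asks=[#1:1@104]
After op 2 [order #2] limit_sell(price=105, qty=9): fills=none; bids=[-] asks=[#1:1@104 #2:9@105]
After op 3 [order #3] limit_buy(price=98, qty=3): fills=none; bids=[#3:3@98] asks=[#1:1@104 #2:9@105]
After op 4 [order #4] limit_buy(price=99, qty=9): fills=none; bids=[#4:9@99 #3:3@98] asks=[#1:1@104 #2:9@105]
After op 5 [order #5] limit_sell(price=104, qty=2): fills=none; bids=[#4:9@99 #3:3@98] asks=[#1:1@104 #5:2@104 #2:9@105]
After op 6 [order #6] market_sell(qty=7): fills=#4x#6:7@99; bids=[#4:2@99 #3:3@98] asks=[#1:1@104 #5:2@104 #2:9@105]
After op 7 cancel(order #4): fills=none; bids=[#3:3@98] asks=[#1:1@104 #5:2@104 #2:9@105]

Answer: BIDS (highest first):
  #3: 3@98
ASKS (lowest first):
  #1: 1@104
  #5: 2@104
  #2: 9@105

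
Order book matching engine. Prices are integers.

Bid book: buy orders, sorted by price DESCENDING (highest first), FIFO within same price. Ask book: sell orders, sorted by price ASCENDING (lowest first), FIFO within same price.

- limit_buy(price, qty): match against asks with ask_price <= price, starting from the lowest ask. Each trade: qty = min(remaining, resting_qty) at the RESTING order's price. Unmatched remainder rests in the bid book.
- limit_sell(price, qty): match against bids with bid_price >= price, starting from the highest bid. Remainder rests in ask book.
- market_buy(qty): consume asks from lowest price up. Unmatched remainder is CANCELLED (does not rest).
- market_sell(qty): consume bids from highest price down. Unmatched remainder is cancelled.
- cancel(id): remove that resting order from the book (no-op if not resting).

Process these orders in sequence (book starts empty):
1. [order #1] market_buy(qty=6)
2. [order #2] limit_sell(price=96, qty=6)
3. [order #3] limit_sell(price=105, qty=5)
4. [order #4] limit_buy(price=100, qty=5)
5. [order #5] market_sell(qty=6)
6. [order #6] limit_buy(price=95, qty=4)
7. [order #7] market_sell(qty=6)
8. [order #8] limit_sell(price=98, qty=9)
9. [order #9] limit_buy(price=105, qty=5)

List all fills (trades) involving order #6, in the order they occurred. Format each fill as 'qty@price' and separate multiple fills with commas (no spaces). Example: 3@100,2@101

Answer: 4@95

Derivation:
After op 1 [order #1] market_buy(qty=6): fills=none; bids=[-] asks=[-]
After op 2 [order #2] limit_sell(price=96, qty=6): fills=none; bids=[-] asks=[#2:6@96]
After op 3 [order #3] limit_sell(price=105, qty=5): fills=none; bids=[-] asks=[#2:6@96 #3:5@105]
After op 4 [order #4] limit_buy(price=100, qty=5): fills=#4x#2:5@96; bids=[-] asks=[#2:1@96 #3:5@105]
After op 5 [order #5] market_sell(qty=6): fills=none; bids=[-] asks=[#2:1@96 #3:5@105]
After op 6 [order #6] limit_buy(price=95, qty=4): fills=none; bids=[#6:4@95] asks=[#2:1@96 #3:5@105]
After op 7 [order #7] market_sell(qty=6): fills=#6x#7:4@95; bids=[-] asks=[#2:1@96 #3:5@105]
After op 8 [order #8] limit_sell(price=98, qty=9): fills=none; bids=[-] asks=[#2:1@96 #8:9@98 #3:5@105]
After op 9 [order #9] limit_buy(price=105, qty=5): fills=#9x#2:1@96 #9x#8:4@98; bids=[-] asks=[#8:5@98 #3:5@105]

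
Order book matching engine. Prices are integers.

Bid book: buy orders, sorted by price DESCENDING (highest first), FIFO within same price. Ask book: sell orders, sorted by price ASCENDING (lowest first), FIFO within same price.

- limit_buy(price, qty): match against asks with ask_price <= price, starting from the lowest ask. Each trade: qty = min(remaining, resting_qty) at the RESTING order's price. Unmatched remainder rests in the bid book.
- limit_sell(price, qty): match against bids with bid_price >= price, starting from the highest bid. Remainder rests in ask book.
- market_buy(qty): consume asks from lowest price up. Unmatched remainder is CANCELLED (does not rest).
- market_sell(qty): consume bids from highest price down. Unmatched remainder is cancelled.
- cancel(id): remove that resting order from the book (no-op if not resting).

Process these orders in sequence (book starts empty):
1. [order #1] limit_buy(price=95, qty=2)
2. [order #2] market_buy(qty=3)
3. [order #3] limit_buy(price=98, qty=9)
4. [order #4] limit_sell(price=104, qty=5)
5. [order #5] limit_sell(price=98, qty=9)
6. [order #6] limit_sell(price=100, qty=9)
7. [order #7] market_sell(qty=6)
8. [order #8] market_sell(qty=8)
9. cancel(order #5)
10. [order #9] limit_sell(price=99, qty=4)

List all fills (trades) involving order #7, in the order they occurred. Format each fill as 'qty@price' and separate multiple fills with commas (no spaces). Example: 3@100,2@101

After op 1 [order #1] limit_buy(price=95, qty=2): fills=none; bids=[#1:2@95] asks=[-]
After op 2 [order #2] market_buy(qty=3): fills=none; bids=[#1:2@95] asks=[-]
After op 3 [order #3] limit_buy(price=98, qty=9): fills=none; bids=[#3:9@98 #1:2@95] asks=[-]
After op 4 [order #4] limit_sell(price=104, qty=5): fills=none; bids=[#3:9@98 #1:2@95] asks=[#4:5@104]
After op 5 [order #5] limit_sell(price=98, qty=9): fills=#3x#5:9@98; bids=[#1:2@95] asks=[#4:5@104]
After op 6 [order #6] limit_sell(price=100, qty=9): fills=none; bids=[#1:2@95] asks=[#6:9@100 #4:5@104]
After op 7 [order #7] market_sell(qty=6): fills=#1x#7:2@95; bids=[-] asks=[#6:9@100 #4:5@104]
After op 8 [order #8] market_sell(qty=8): fills=none; bids=[-] asks=[#6:9@100 #4:5@104]
After op 9 cancel(order #5): fills=none; bids=[-] asks=[#6:9@100 #4:5@104]
After op 10 [order #9] limit_sell(price=99, qty=4): fills=none; bids=[-] asks=[#9:4@99 #6:9@100 #4:5@104]

Answer: 2@95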